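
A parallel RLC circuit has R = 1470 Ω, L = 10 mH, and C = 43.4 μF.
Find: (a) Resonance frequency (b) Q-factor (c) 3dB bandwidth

Step 1 — Resonance: ω₀ = 1/√(LC) = 1/√(0.01·4.34e-05) = 1518 rad/s.
Step 2 — f₀ = ω₀/(2π) = 241.6 Hz.
Step 3 — Parallel Q: Q = R/(ω₀L) = 1470/(1518·0.01) = 96.84.
Step 4 — Bandwidth: Δω = ω₀/Q = 15.67 rad/s; BW = Δω/(2π) = 2.495 Hz.

(a) f₀ = 241.6 Hz  (b) Q = 96.84  (c) BW = 2.495 Hz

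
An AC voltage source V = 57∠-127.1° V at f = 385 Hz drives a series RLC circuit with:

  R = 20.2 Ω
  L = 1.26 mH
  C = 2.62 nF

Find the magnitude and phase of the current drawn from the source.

Step 1 — Angular frequency: ω = 2π·f = 2π·385 = 2419 rad/s.
Step 2 — Component impedances:
  R: Z = R = 20.2 Ω
  L: Z = jωL = j·2419·0.00126 = 0 + j3.048 Ω
  C: Z = 1/(jωC) = -j/(ω·C) = 0 - j1.578e+05 Ω
Step 3 — Series combination: Z_total = R + L + C = 20.2 - j1.578e+05 Ω = 1.578e+05∠-90.0° Ω.
Step 4 — Source phasor: V = 57∠-127.1° V = -34.38 - j45.46 V.
Step 5 — Ohm's law: I = V / Z_total = (-34.38 - j45.46) / (20.2 - j1.578e+05) = 0.0002881 - j0.000218 A.
Step 6 — Convert to polar: |I| = 0.0003613 A, ∠I = -37.1°.

I = 0.0003613∠-37.1° A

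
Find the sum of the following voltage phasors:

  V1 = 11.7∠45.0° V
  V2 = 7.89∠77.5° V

Step 1 — Convert each phasor to rectangular form:
  V1 = 11.7·(cos(45.0°) + j·sin(45.0°)) = 8.273 + j8.273 V
  V2 = 7.89·(cos(77.5°) + j·sin(77.5°)) = 1.708 + j7.703 V
Step 2 — Sum components: V_total = 9.981 + j15.98 V.
Step 3 — Convert to polar: |V_total| = 18.84 V, ∠V_total = 58.0°.

V_total = 18.84∠58.0° V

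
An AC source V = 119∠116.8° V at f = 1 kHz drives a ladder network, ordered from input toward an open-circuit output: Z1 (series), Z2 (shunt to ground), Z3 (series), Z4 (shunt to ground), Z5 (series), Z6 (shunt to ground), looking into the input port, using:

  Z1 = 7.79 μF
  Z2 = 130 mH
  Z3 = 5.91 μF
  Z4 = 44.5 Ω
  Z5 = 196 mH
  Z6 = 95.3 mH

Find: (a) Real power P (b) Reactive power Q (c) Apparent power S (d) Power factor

Step 1 — Angular frequency: ω = 2π·f = 2π·1000 = 6283 rad/s.
Step 2 — Component impedances:
  Z1: Z = 1/(jωC) = -j/(ω·C) = 0 - j20.43 Ω
  Z2: Z = jωL = j·6283·0.13 = 0 + j816.8 Ω
  Z3: Z = 1/(jωC) = -j/(ω·C) = 0 - j26.93 Ω
  Z4: Z = R = 44.5 Ω
  Z5: Z = jωL = j·6283·0.196 = 0 + j1232 Ω
  Z6: Z = jωL = j·6283·0.0953 = 0 + j598.8 Ω
Step 3 — Ladder network (open output): work backward from the far end, alternating series and parallel combinations. Z_in = 47.28 - j44.47 Ω = 64.9∠-43.2° Ω.
Step 4 — Source phasor: V = 119∠116.8° V = -53.65 + j106.2 V.
Step 5 — Current: I = V / Z = -1.723 + j0.6258 A = 1.833∠160.0° A.
Step 6 — Complex power: S = V·I* = 158.9 - j149.5 VA.
Step 7 — Real power: P = Re(S) = 158.9 W.
Step 8 — Reactive power: Q = Im(S) = -149.5 VAR.
Step 9 — Apparent power: |S| = 218.2 VA.
Step 10 — Power factor: PF = P/|S| = 0.7284 (leading).

(a) P = 158.9 W  (b) Q = -149.5 VAR  (c) S = 218.2 VA  (d) PF = 0.7284 (leading)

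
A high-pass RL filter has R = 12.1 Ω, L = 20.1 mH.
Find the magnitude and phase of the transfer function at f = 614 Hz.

Step 1 — Angular frequency: ω = 2π·614 = 3858 rad/s.
Step 2 — Transfer function: H(jω) = jωL/(R + jωL).
Step 3 — Numerator jωL = j·77.54; denominator R + jωL = 12.1 + j77.54.
Step 4 — H = 0.9762 + j0.1523.
Step 5 — Magnitude: |H| = 0.988 (-0.1 dB); phase: φ = 8.9°.

|H| = 0.988 (-0.1 dB), φ = 8.9°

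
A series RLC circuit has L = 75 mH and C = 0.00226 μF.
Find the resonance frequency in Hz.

Step 1 — Resonance condition Im(Z)=0 gives ω₀ = 1/√(LC).
Step 2 — ω₀ = 1/√(0.075·2.26e-09) = 7.681e+04 rad/s.
Step 3 — f₀ = ω₀/(2π) = 1.222e+04 Hz.

f₀ = 1.222e+04 Hz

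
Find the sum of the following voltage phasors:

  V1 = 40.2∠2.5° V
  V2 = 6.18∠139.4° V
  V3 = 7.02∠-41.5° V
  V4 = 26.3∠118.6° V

Step 1 — Convert each phasor to rectangular form:
  V1 = 40.2·(cos(2.5°) + j·sin(2.5°)) = 40.16 + j1.753 V
  V2 = 6.18·(cos(139.4°) + j·sin(139.4°)) = -4.692 + j4.022 V
  V3 = 7.02·(cos(-41.5°) + j·sin(-41.5°)) = 5.258 - j4.652 V
  V4 = 26.3·(cos(118.6°) + j·sin(118.6°)) = -12.59 + j23.09 V
Step 2 — Sum components: V_total = 28.14 + j24.21 V.
Step 3 — Convert to polar: |V_total| = 37.12 V, ∠V_total = 40.7°.

V_total = 37.12∠40.7° V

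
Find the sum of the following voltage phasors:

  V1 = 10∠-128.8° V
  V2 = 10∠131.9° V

Step 1 — Convert each phasor to rectangular form:
  V1 = 10·(cos(-128.8°) + j·sin(-128.8°)) = -6.266 - j7.793 V
  V2 = 10·(cos(131.9°) + j·sin(131.9°)) = -6.678 + j7.443 V
Step 2 — Sum components: V_total = -12.94 - j0.3503 V.
Step 3 — Convert to polar: |V_total| = 12.95 V, ∠V_total = -178.4°.

V_total = 12.95∠-178.4° V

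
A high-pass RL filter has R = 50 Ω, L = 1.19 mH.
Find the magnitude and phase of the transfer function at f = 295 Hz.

Step 1 — Angular frequency: ω = 2π·295 = 1854 rad/s.
Step 2 — Transfer function: H(jω) = jωL/(R + jωL).
Step 3 — Numerator jωL = j·2.206; denominator R + jωL = 50 + j2.206.
Step 4 — H = 0.001942 + j0.04403.
Step 5 — Magnitude: |H| = 0.04407 (-27.1 dB); phase: φ = 87.5°.

|H| = 0.04407 (-27.1 dB), φ = 87.5°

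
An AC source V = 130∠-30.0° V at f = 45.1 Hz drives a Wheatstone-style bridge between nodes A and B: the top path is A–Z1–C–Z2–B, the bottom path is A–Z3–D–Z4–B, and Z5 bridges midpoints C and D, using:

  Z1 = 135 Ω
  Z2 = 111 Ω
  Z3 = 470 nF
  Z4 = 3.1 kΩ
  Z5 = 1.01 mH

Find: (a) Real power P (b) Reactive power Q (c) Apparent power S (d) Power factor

Step 1 — Angular frequency: ω = 2π·f = 2π·45.1 = 283.4 rad/s.
Step 2 — Component impedances:
  Z1: Z = R = 135 Ω
  Z2: Z = R = 111 Ω
  Z3: Z = 1/(jωC) = -j/(ω·C) = 0 - j7508 Ω
  Z4: Z = R = 3100 Ω
  Z5: Z = jωL = j·283.4·0.00101 = 0 + j0.2862 Ω
Step 3 — Bridge requires nodal analysis (the Z5 bridge couples midpoints C and D, so the two paths cannot be reduced to a simple series/parallel combination). Setting node B to ground and injecting 1 A at node A, the 3-node admittance system at A, C, D solves to V_A = Z_AB = 242.1 - j2.426 Ω = 242.1∠-0.6° Ω.
Step 4 — Source phasor: V = 130∠-30.0° V = 112.6 - j65 V.
Step 5 — Current: I = V / Z = 0.4676 - j0.2638 A = 0.5369∠-29.4° A.
Step 6 — Complex power: S = V·I* = 69.79 - j0.6994 VA.
Step 7 — Real power: P = Re(S) = 69.79 W.
Step 8 — Reactive power: Q = Im(S) = -0.6994 VAR.
Step 9 — Apparent power: |S| = 69.8 VA.
Step 10 — Power factor: PF = P/|S| = 0.9999 (leading).

(a) P = 69.79 W  (b) Q = -0.6994 VAR  (c) S = 69.8 VA  (d) PF = 0.9999 (leading)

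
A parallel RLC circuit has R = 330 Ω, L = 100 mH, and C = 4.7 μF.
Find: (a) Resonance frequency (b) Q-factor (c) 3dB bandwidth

Step 1 — Resonance: ω₀ = 1/√(LC) = 1/√(0.1·4.7e-06) = 1459 rad/s.
Step 2 — f₀ = ω₀/(2π) = 232.2 Hz.
Step 3 — Parallel Q: Q = R/(ω₀L) = 330/(1459·0.1) = 2.262.
Step 4 — Bandwidth: Δω = ω₀/Q = 644.7 rad/s; BW = Δω/(2π) = 102.6 Hz.

(a) f₀ = 232.2 Hz  (b) Q = 2.262  (c) BW = 102.6 Hz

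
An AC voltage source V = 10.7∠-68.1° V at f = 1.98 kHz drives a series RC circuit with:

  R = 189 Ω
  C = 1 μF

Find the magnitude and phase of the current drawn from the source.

Step 1 — Angular frequency: ω = 2π·f = 2π·1980 = 1.244e+04 rad/s.
Step 2 — Component impedances:
  R: Z = R = 189 Ω
  C: Z = 1/(jωC) = -j/(ω·C) = 0 - j80.38 Ω
Step 3 — Series combination: Z_total = R + C = 189 - j80.38 Ω = 205.4∠-23.0° Ω.
Step 4 — Source phasor: V = 10.7∠-68.1° V = 3.991 - j9.928 V.
Step 5 — Ohm's law: I = V / Z_total = (3.991 - j9.928) / (189 - j80.38) = 0.0368 - j0.03688 A.
Step 6 — Convert to polar: |I| = 0.0521 A, ∠I = -45.1°.

I = 0.0521∠-45.1° A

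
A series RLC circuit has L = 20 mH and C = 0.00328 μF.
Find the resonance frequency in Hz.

Step 1 — Resonance condition Im(Z)=0 gives ω₀ = 1/√(LC).
Step 2 — ω₀ = 1/√(0.02·3.28e-09) = 1.235e+05 rad/s.
Step 3 — f₀ = ω₀/(2π) = 1.965e+04 Hz.

f₀ = 1.965e+04 Hz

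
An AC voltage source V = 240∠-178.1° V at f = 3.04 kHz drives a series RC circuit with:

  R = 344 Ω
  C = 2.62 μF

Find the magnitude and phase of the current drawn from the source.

Step 1 — Angular frequency: ω = 2π·f = 2π·3040 = 1.91e+04 rad/s.
Step 2 — Component impedances:
  R: Z = R = 344 Ω
  C: Z = 1/(jωC) = -j/(ω·C) = 0 - j19.98 Ω
Step 3 — Series combination: Z_total = R + C = 344 - j19.98 Ω = 344.6∠-3.3° Ω.
Step 4 — Source phasor: V = 240∠-178.1° V = -239.9 - j7.957 V.
Step 5 — Ohm's law: I = V / Z_total = (-239.9 - j7.957) / (344 - j19.98) = -0.6936 - j0.06342 A.
Step 6 — Convert to polar: |I| = 0.6965 A, ∠I = -174.8°.

I = 0.6965∠-174.8° A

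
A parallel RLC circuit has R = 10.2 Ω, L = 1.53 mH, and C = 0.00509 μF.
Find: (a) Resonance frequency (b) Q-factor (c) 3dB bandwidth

Step 1 — Resonance: ω₀ = 1/√(LC) = 1/√(0.00153·5.09e-09) = 3.583e+05 rad/s.
Step 2 — f₀ = ω₀/(2π) = 5.703e+04 Hz.
Step 3 — Parallel Q: Q = R/(ω₀L) = 10.2/(3.583e+05·0.00153) = 0.0186.
Step 4 — Bandwidth: Δω = ω₀/Q = 1.926e+07 rad/s; BW = Δω/(2π) = 3.066e+06 Hz.

(a) f₀ = 5.703e+04 Hz  (b) Q = 0.0186  (c) BW = 3.066e+06 Hz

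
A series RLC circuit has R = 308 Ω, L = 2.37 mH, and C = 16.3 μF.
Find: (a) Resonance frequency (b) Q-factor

Step 1 — Resonance condition Im(Z)=0 gives ω₀ = 1/√(LC).
Step 2 — ω₀ = 1/√(0.00237·1.63e-05) = 5088 rad/s.
Step 3 — f₀ = ω₀/(2π) = 809.8 Hz.
Step 4 — Series Q: Q = ω₀L/R = 5088·0.00237/308 = 0.03915.

(a) f₀ = 809.8 Hz  (b) Q = 0.03915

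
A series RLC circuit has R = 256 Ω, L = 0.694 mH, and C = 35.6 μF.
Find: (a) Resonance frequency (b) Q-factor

Step 1 — Resonance condition Im(Z)=0 gives ω₀ = 1/√(LC).
Step 2 — ω₀ = 1/√(0.000694·3.56e-05) = 6362 rad/s.
Step 3 — f₀ = ω₀/(2π) = 1013 Hz.
Step 4 — Series Q: Q = ω₀L/R = 6362·0.000694/256 = 0.01725.

(a) f₀ = 1013 Hz  (b) Q = 0.01725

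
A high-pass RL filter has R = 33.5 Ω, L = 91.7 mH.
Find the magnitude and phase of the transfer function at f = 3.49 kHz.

Step 1 — Angular frequency: ω = 2π·3490 = 2.193e+04 rad/s.
Step 2 — Transfer function: H(jω) = jωL/(R + jωL).
Step 3 — Numerator jωL = j·2011; denominator R + jωL = 33.5 + j2011.
Step 4 — H = 0.9997 + j0.01666.
Step 5 — Magnitude: |H| = 0.9999 (-0.0 dB); phase: φ = 1.0°.

|H| = 0.9999 (-0.0 dB), φ = 1.0°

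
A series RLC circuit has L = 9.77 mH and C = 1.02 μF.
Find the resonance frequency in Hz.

Step 1 — Resonance condition Im(Z)=0 gives ω₀ = 1/√(LC).
Step 2 — ω₀ = 1/√(0.00977·1.02e-06) = 1.002e+04 rad/s.
Step 3 — f₀ = ω₀/(2π) = 1594 Hz.

f₀ = 1594 Hz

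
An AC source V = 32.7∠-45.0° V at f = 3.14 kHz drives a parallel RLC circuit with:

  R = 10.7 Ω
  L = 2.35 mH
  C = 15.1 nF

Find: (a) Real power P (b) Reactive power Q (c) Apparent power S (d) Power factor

Step 1 — Angular frequency: ω = 2π·f = 2π·3140 = 1.973e+04 rad/s.
Step 2 — Component impedances:
  R: Z = R = 10.7 Ω
  L: Z = jωL = j·1.973e+04·0.00235 = 0 + j46.36 Ω
  C: Z = 1/(jωC) = -j/(ω·C) = 0 - j3357 Ω
Step 3 — Parallel combination: 1/Z_total = 1/R + 1/L + 1/C; Z_total = 10.17 + j2.315 Ω = 10.43∠12.8° Ω.
Step 4 — Source phasor: V = 32.7∠-45.0° V = 23.12 - j23.12 V.
Step 5 — Current: I = V / Z = 1.669 - j2.653 A = 3.134∠-57.8° A.
Step 6 — Complex power: S = V·I* = 99.93 + j22.74 VA.
Step 7 — Real power: P = Re(S) = 99.93 W.
Step 8 — Reactive power: Q = Im(S) = 22.74 VAR.
Step 9 — Apparent power: |S| = 102.5 VA.
Step 10 — Power factor: PF = P/|S| = 0.9751 (lagging).

(a) P = 99.93 W  (b) Q = 22.74 VAR  (c) S = 102.5 VA  (d) PF = 0.9751 (lagging)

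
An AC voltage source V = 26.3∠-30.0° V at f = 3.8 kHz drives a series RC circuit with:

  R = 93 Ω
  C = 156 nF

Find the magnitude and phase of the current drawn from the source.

Step 1 — Angular frequency: ω = 2π·f = 2π·3800 = 2.388e+04 rad/s.
Step 2 — Component impedances:
  R: Z = R = 93 Ω
  C: Z = 1/(jωC) = -j/(ω·C) = 0 - j268.5 Ω
Step 3 — Series combination: Z_total = R + C = 93 - j268.5 Ω = 284.1∠-70.9° Ω.
Step 4 — Source phasor: V = 26.3∠-30.0° V = 22.78 - j13.15 V.
Step 5 — Ohm's law: I = V / Z_total = (22.78 - j13.15) / (93 - j268.5) = 0.06997 + j0.0606 A.
Step 6 — Convert to polar: |I| = 0.09256 A, ∠I = 40.9°.

I = 0.09256∠40.9° A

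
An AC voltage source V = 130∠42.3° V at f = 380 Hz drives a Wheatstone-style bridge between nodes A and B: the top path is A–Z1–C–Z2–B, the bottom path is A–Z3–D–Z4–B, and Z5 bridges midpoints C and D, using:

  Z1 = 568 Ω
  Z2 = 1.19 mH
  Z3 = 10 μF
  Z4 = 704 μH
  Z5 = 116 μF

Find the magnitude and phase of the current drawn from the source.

Step 1 — Angular frequency: ω = 2π·f = 2π·380 = 2388 rad/s.
Step 2 — Component impedances:
  Z1: Z = R = 568 Ω
  Z2: Z = jωL = j·2388·0.00119 = 0 + j2.841 Ω
  Z3: Z = 1/(jωC) = -j/(ω·C) = 0 - j41.88 Ω
  Z4: Z = jωL = j·2388·0.000704 = 0 + j1.681 Ω
  Z5: Z = 1/(jωC) = -j/(ω·C) = 0 - j3.611 Ω
Step 3 — Bridge requires nodal analysis (the Z5 bridge couples midpoints C and D, so the two paths cannot be reduced to a simple series/parallel combination). Setting node B to ground and injecting 1 A at node A, the 3-node admittance system at A, C, D solves to V_A = Z_AB = 4.103 - j42.87 Ω = 43.07∠-84.5° Ω.
Step 4 — Source phasor: V = 130∠42.3° V = 96.15 + j87.49 V.
Step 5 — Ohm's law: I = V / Z_total = (96.15 + j87.49) / (4.103 - j42.87) = -1.81 + j2.416 A.
Step 6 — Convert to polar: |I| = 3.019 A, ∠I = 126.8°.

I = 3.019∠126.8° A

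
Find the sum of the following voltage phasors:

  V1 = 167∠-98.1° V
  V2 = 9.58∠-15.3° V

Step 1 — Convert each phasor to rectangular form:
  V1 = 167·(cos(-98.1°) + j·sin(-98.1°)) = -23.53 - j165.3 V
  V2 = 9.58·(cos(-15.3°) + j·sin(-15.3°)) = 9.24 - j2.528 V
Step 2 — Sum components: V_total = -14.29 - j167.9 V.
Step 3 — Convert to polar: |V_total| = 168.5 V, ∠V_total = -94.9°.

V_total = 168.5∠-94.9° V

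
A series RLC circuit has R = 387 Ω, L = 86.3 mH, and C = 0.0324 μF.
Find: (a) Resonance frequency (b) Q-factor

Step 1 — Resonance condition Im(Z)=0 gives ω₀ = 1/√(LC).
Step 2 — ω₀ = 1/√(0.0863·3.24e-08) = 1.891e+04 rad/s.
Step 3 — f₀ = ω₀/(2π) = 3010 Hz.
Step 4 — Series Q: Q = ω₀L/R = 1.891e+04·0.0863/387 = 4.217.

(a) f₀ = 3010 Hz  (b) Q = 4.217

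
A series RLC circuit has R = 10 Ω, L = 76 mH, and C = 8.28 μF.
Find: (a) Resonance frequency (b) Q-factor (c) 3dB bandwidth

Step 1 — Resonance condition Im(Z)=0 gives ω₀ = 1/√(LC).
Step 2 — ω₀ = 1/√(0.076·8.28e-06) = 1261 rad/s.
Step 3 — f₀ = ω₀/(2π) = 200.6 Hz.
Step 4 — Series Q: Q = ω₀L/R = 1261·0.076/10 = 9.581.
Step 5 — 3dB bandwidth: Δω = ω₀/Q = 131.6 rad/s; BW = Δω/(2π) = 20.94 Hz.

(a) f₀ = 200.6 Hz  (b) Q = 9.581  (c) BW = 20.94 Hz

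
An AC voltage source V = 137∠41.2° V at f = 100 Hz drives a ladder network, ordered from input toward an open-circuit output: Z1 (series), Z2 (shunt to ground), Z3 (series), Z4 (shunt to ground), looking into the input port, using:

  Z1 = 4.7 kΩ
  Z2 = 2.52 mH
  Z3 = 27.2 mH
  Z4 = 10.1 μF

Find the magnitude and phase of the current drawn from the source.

Step 1 — Angular frequency: ω = 2π·f = 2π·100 = 628.3 rad/s.
Step 2 — Component impedances:
  Z1: Z = R = 4700 Ω
  Z2: Z = jωL = j·628.3·0.00252 = 0 + j1.583 Ω
  Z3: Z = jωL = j·628.3·0.0272 = 0 + j17.09 Ω
  Z4: Z = 1/(jωC) = -j/(ω·C) = 0 - j157.6 Ω
Step 3 — Ladder network (open output): work backward from the far end, alternating series and parallel combinations. Z_in = 4700 + j1.601 Ω = 4700∠0.0° Ω.
Step 4 — Source phasor: V = 137∠41.2° V = 103.1 + j90.24 V.
Step 5 — Ohm's law: I = V / Z_total = (103.1 + j90.24) / (4700 + j1.601) = 0.02194 + j0.01919 A.
Step 6 — Convert to polar: |I| = 0.02915 A, ∠I = 41.2°.

I = 0.02915∠41.2° A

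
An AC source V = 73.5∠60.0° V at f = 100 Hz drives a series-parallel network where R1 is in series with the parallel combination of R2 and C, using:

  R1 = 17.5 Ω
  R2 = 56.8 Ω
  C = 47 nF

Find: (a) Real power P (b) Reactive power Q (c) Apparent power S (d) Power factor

Step 1 — Angular frequency: ω = 2π·f = 2π·100 = 628.3 rad/s.
Step 2 — Component impedances:
  R1: Z = R = 17.5 Ω
  R2: Z = R = 56.8 Ω
  C: Z = 1/(jωC) = -j/(ω·C) = 0 - j3.386e+04 Ω
Step 3 — Parallel branch: R2 || C = 1/(1/R2 + 1/C) = 56.8 - j0.09527 Ω.
Step 4 — Series with R1: Z_total = R1 + (R2 || C) = 74.3 - j0.09527 Ω = 74.3∠-0.1° Ω.
Step 5 — Source phasor: V = 73.5∠60.0° V = 36.75 + j63.65 V.
Step 6 — Current: I = V / Z = 0.4935 + j0.8573 A = 0.9892∠60.1° A.
Step 7 — Complex power: S = V·I* = 72.71 - j0.09323 VA.
Step 8 — Real power: P = Re(S) = 72.71 W.
Step 9 — Reactive power: Q = Im(S) = -0.09323 VAR.
Step 10 — Apparent power: |S| = 72.71 VA.
Step 11 — Power factor: PF = P/|S| = 1 (leading).

(a) P = 72.71 W  (b) Q = -0.09323 VAR  (c) S = 72.71 VA  (d) PF = 1 (leading)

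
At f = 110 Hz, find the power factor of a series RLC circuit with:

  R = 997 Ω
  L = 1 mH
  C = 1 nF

Step 1 — Angular frequency: ω = 2π·f = 2π·110 = 691.2 rad/s.
Step 2 — Component impedances:
  R: Z = R = 997 Ω
  L: Z = jωL = j·691.2·0.001 = 0 + j0.6912 Ω
  C: Z = 1/(jωC) = -j/(ω·C) = 0 - j1.447e+06 Ω
Step 3 — Series combination: Z_total = R + L + C = 997 - j1.447e+06 Ω = 1.447e+06∠-90.0° Ω.
Step 4 — Power factor: PF = cos(φ) = Re(Z)/|Z| = 997/1.4469e+06 = 0.0006891.
Step 5 — Type: Im(Z) = -1.447e+06 ⇒ leading (phase φ = -90.0°).

PF = 0.0006891 (leading, φ = -90.0°)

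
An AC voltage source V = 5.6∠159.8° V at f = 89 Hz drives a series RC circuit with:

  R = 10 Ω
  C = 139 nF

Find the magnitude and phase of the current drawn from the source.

Step 1 — Angular frequency: ω = 2π·f = 2π·89 = 559.2 rad/s.
Step 2 — Component impedances:
  R: Z = R = 10 Ω
  C: Z = 1/(jωC) = -j/(ω·C) = 0 - j1.287e+04 Ω
Step 3 — Series combination: Z_total = R + C = 10 - j1.287e+04 Ω = 1.287e+04∠-90.0° Ω.
Step 4 — Source phasor: V = 5.6∠159.8° V = -5.256 + j1.934 V.
Step 5 — Ohm's law: I = V / Z_total = (-5.256 + j1.934) / (10 - j1.287e+04) = -0.0001506 - j0.0004084 A.
Step 6 — Convert to polar: |I| = 0.0004353 A, ∠I = -110.2°.

I = 0.0004353∠-110.2° A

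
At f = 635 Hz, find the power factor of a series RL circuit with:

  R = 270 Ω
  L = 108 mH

Step 1 — Angular frequency: ω = 2π·f = 2π·635 = 3990 rad/s.
Step 2 — Component impedances:
  R: Z = R = 270 Ω
  L: Z = jωL = j·3990·0.108 = 0 + j430.9 Ω
Step 3 — Series combination: Z_total = R + L = 270 + j430.9 Ω = 508.5∠57.9° Ω.
Step 4 — Power factor: PF = cos(φ) = Re(Z)/|Z| = 270/508.5 = 0.531.
Step 5 — Type: Im(Z) = 430.9 ⇒ lagging (phase φ = 57.9°).

PF = 0.531 (lagging, φ = 57.9°)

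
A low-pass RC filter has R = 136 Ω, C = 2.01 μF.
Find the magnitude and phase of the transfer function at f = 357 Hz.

Step 1 — Angular frequency: ω = 2π·357 = 2243 rad/s.
Step 2 — Transfer function: H(jω) = 1/(1 + jωRC).
Step 3 — Denominator: 1 + jωRC = 1 + j·2243·136·2.01e-06 = 1 + j0.6132.
Step 4 — H = 0.7268 - j0.4456.
Step 5 — Magnitude: |H| = 0.8525 (-1.4 dB); phase: φ = -31.5°.

|H| = 0.8525 (-1.4 dB), φ = -31.5°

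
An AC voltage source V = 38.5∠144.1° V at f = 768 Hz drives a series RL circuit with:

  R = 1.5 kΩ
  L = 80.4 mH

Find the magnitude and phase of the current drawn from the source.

Step 1 — Angular frequency: ω = 2π·f = 2π·768 = 4825 rad/s.
Step 2 — Component impedances:
  R: Z = R = 1500 Ω
  L: Z = jωL = j·4825·0.0804 = 0 + j388 Ω
Step 3 — Series combination: Z_total = R + L = 1500 + j388 Ω = 1549∠14.5° Ω.
Step 4 — Source phasor: V = 38.5∠144.1° V = -31.19 + j22.58 V.
Step 5 — Ohm's law: I = V / Z_total = (-31.19 + j22.58) / (1500 + j388) = -0.01584 + j0.01915 A.
Step 6 — Convert to polar: |I| = 0.02485 A, ∠I = 129.6°.

I = 0.02485∠129.6° A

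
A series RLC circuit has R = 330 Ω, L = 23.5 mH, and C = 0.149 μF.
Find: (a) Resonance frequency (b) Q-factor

Step 1 — Resonance condition Im(Z)=0 gives ω₀ = 1/√(LC).
Step 2 — ω₀ = 1/√(0.0235·1.49e-07) = 1.69e+04 rad/s.
Step 3 — f₀ = ω₀/(2π) = 2690 Hz.
Step 4 — Series Q: Q = ω₀L/R = 1.69e+04·0.0235/330 = 1.203.

(a) f₀ = 2690 Hz  (b) Q = 1.203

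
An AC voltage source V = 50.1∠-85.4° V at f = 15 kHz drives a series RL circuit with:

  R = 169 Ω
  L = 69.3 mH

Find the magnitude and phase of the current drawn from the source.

Step 1 — Angular frequency: ω = 2π·f = 2π·1.5e+04 = 9.425e+04 rad/s.
Step 2 — Component impedances:
  R: Z = R = 169 Ω
  L: Z = jωL = j·9.425e+04·0.0693 = 0 + j6531 Ω
Step 3 — Series combination: Z_total = R + L = 169 + j6531 Ω = 6534∠88.5° Ω.
Step 4 — Source phasor: V = 50.1∠-85.4° V = 4.018 - j49.94 V.
Step 5 — Ohm's law: I = V / Z_total = (4.018 - j49.94) / (169 + j6531) = -0.007625 - j0.0008125 A.
Step 6 — Convert to polar: |I| = 0.007668 A, ∠I = -173.9°.

I = 0.007668∠-173.9° A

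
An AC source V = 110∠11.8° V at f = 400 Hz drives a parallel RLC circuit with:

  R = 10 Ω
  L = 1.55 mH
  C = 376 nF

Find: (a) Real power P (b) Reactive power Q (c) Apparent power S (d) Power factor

Step 1 — Angular frequency: ω = 2π·f = 2π·400 = 2513 rad/s.
Step 2 — Component impedances:
  R: Z = R = 10 Ω
  L: Z = jωL = j·2513·0.00155 = 0 + j3.896 Ω
  C: Z = 1/(jωC) = -j/(ω·C) = 0 - j1058 Ω
Step 3 — Parallel combination: 1/Z_total = 1/R + 1/L + 1/C; Z_total = 1.326 + j3.391 Ω = 3.642∠68.6° Ω.
Step 4 — Source phasor: V = 110∠11.8° V = 107.7 + j22.49 V.
Step 5 — Current: I = V / Z = 16.52 - j25.29 A = 30.21∠-56.8° A.
Step 6 — Complex power: S = V·I* = 1210 + j3095 VA.
Step 7 — Real power: P = Re(S) = 1210 W.
Step 8 — Reactive power: Q = Im(S) = 3095 VAR.
Step 9 — Apparent power: |S| = 3323 VA.
Step 10 — Power factor: PF = P/|S| = 0.3642 (lagging).

(a) P = 1210 W  (b) Q = 3095 VAR  (c) S = 3323 VA  (d) PF = 0.3642 (lagging)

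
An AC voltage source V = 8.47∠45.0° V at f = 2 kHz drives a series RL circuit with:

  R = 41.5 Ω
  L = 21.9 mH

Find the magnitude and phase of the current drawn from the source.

Step 1 — Angular frequency: ω = 2π·f = 2π·2000 = 1.257e+04 rad/s.
Step 2 — Component impedances:
  R: Z = R = 41.5 Ω
  L: Z = jωL = j·1.257e+04·0.0219 = 0 + j275.2 Ω
Step 3 — Series combination: Z_total = R + L = 41.5 + j275.2 Ω = 278.3∠81.4° Ω.
Step 4 — Source phasor: V = 8.47∠45.0° V = 5.989 + j5.989 V.
Step 5 — Ohm's law: I = V / Z_total = (5.989 + j5.989) / (41.5 + j275.2) = 0.02449 - j0.01807 A.
Step 6 — Convert to polar: |I| = 0.03043 A, ∠I = -36.4°.

I = 0.03043∠-36.4° A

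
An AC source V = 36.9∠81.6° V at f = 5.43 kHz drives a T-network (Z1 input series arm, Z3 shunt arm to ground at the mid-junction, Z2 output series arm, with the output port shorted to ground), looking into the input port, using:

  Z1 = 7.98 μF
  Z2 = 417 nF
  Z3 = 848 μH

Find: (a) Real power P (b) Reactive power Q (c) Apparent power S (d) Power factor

Step 1 — Angular frequency: ω = 2π·f = 2π·5430 = 3.412e+04 rad/s.
Step 2 — Component impedances:
  Z1: Z = 1/(jωC) = -j/(ω·C) = 0 - j3.673 Ω
  Z2: Z = 1/(jωC) = -j/(ω·C) = 0 - j70.29 Ω
  Z3: Z = jωL = j·3.412e+04·0.000848 = 0 + j28.93 Ω
Step 3 — With the output port shorted to ground, the output series arm Z2 runs from the junction to ground; the shunt arm Z3 also runs from the junction to ground. They appear in parallel: Z3 || Z2 = 0 + j49.17 Ω.
Step 4 — Series with input arm Z1: Z_in = Z1 + (Z3 || Z2) = 0 + j45.5 Ω = 45.5∠90.0° Ω.
Step 5 — Source phasor: V = 36.9∠81.6° V = 5.39 + j36.5 V.
Step 6 — Current: I = V / Z = 0.8023 - j0.1185 A = 0.811∠-8.4° A.
Step 7 — Complex power: S = V·I* = 0 + j29.93 VA.
Step 8 — Real power: P = Re(S) = 0 W.
Step 9 — Reactive power: Q = Im(S) = 29.93 VAR.
Step 10 — Apparent power: |S| = 29.93 VA.
Step 11 — Power factor: PF = P/|S| = 0 (lagging).

(a) P = 0 W  (b) Q = 29.93 VAR  (c) S = 29.93 VA  (d) PF = 0 (lagging)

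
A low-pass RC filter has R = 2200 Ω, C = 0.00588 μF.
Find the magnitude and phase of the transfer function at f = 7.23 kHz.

Step 1 — Angular frequency: ω = 2π·7230 = 4.543e+04 rad/s.
Step 2 — Transfer function: H(jω) = 1/(1 + jωRC).
Step 3 — Denominator: 1 + jωRC = 1 + j·4.543e+04·2200·5.88e-09 = 1 + j0.5876.
Step 4 — H = 0.7433 - j0.4368.
Step 5 — Magnitude: |H| = 0.8622 (-1.3 dB); phase: φ = -30.4°.

|H| = 0.8622 (-1.3 dB), φ = -30.4°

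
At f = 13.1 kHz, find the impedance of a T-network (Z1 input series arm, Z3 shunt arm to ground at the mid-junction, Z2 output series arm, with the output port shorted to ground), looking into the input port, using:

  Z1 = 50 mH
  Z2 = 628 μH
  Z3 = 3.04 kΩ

Step 1 — Angular frequency: ω = 2π·f = 2π·1.31e+04 = 8.231e+04 rad/s.
Step 2 — Component impedances:
  Z1: Z = jωL = j·8.231e+04·0.05 = 0 + j4115 Ω
  Z2: Z = jωL = j·8.231e+04·0.000628 = 0 + j51.69 Ω
  Z3: Z = R = 3040 Ω
Step 3 — With the output port shorted to ground, the output series arm Z2 runs from the junction to ground; the shunt arm Z3 also runs from the junction to ground. They appear in parallel: Z3 || Z2 = 0.8787 + j51.68 Ω.
Step 4 — Series with input arm Z1: Z_in = Z1 + (Z3 || Z2) = 0.8787 + j4167 Ω = 4167∠90.0° Ω.

Z = 0.8787 + j4167 Ω = 4167∠90.0° Ω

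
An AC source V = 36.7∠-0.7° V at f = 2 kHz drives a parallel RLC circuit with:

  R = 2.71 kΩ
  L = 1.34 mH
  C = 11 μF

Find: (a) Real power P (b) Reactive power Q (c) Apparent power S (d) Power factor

Step 1 — Angular frequency: ω = 2π·f = 2π·2000 = 1.257e+04 rad/s.
Step 2 — Component impedances:
  R: Z = R = 2710 Ω
  L: Z = jωL = j·1.257e+04·0.00134 = 0 + j16.84 Ω
  C: Z = 1/(jωC) = -j/(ω·C) = 0 - j7.234 Ω
Step 3 — Parallel combination: 1/Z_total = 1/R + 1/L + 1/C; Z_total = 0.05936 - j12.68 Ω = 12.68∠-89.7° Ω.
Step 4 — Source phasor: V = 36.7∠-0.7° V = 36.7 - j0.4484 V.
Step 5 — Current: I = V / Z = 0.04889 + j2.893 A = 2.894∠89.0° A.
Step 6 — Complex power: S = V·I* = 0.497 - j106.2 VA.
Step 7 — Real power: P = Re(S) = 0.497 W.
Step 8 — Reactive power: Q = Im(S) = -106.2 VAR.
Step 9 — Apparent power: |S| = 106.2 VA.
Step 10 — Power factor: PF = P/|S| = 0.00468 (leading).

(a) P = 0.497 W  (b) Q = -106.2 VAR  (c) S = 106.2 VA  (d) PF = 0.00468 (leading)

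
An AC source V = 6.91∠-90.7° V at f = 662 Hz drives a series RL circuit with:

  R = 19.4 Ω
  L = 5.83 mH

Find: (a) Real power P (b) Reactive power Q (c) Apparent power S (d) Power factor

Step 1 — Angular frequency: ω = 2π·f = 2π·662 = 4159 rad/s.
Step 2 — Component impedances:
  R: Z = R = 19.4 Ω
  L: Z = jωL = j·4159·0.00583 = 0 + j24.25 Ω
Step 3 — Series combination: Z_total = R + L = 19.4 + j24.25 Ω = 31.05∠51.3° Ω.
Step 4 — Source phasor: V = 6.91∠-90.7° V = -0.08442 - j6.909 V.
Step 5 — Current: I = V / Z = -0.1754 - j0.1369 A = 0.2225∠-142.0° A.
Step 6 — Complex power: S = V·I* = 0.9605 + j1.201 VA.
Step 7 — Real power: P = Re(S) = 0.9605 W.
Step 8 — Reactive power: Q = Im(S) = 1.201 VAR.
Step 9 — Apparent power: |S| = 1.538 VA.
Step 10 — Power factor: PF = P/|S| = 0.6247 (lagging).

(a) P = 0.9605 W  (b) Q = 1.201 VAR  (c) S = 1.538 VA  (d) PF = 0.6247 (lagging)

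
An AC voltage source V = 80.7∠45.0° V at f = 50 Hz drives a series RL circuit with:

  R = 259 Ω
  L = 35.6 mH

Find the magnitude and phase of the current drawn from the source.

Step 1 — Angular frequency: ω = 2π·f = 2π·50 = 314.2 rad/s.
Step 2 — Component impedances:
  R: Z = R = 259 Ω
  L: Z = jωL = j·314.2·0.0356 = 0 + j11.18 Ω
Step 3 — Series combination: Z_total = R + L = 259 + j11.18 Ω = 259.2∠2.5° Ω.
Step 4 — Source phasor: V = 80.7∠45.0° V = 57.06 + j57.06 V.
Step 5 — Ohm's law: I = V / Z_total = (57.06 + j57.06) / (259 + j11.18) = 0.2294 + j0.2104 A.
Step 6 — Convert to polar: |I| = 0.3113 A, ∠I = 42.5°.

I = 0.3113∠42.5° A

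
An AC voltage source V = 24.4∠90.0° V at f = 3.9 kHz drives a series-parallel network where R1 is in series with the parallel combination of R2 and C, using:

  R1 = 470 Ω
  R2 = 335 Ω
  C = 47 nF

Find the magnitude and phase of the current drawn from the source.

Step 1 — Angular frequency: ω = 2π·f = 2π·3900 = 2.45e+04 rad/s.
Step 2 — Component impedances:
  R1: Z = R = 470 Ω
  R2: Z = R = 335 Ω
  C: Z = 1/(jωC) = -j/(ω·C) = 0 - j868.3 Ω
Step 3 — Parallel branch: R2 || C = 1/(1/R2 + 1/C) = 291.6 - j112.5 Ω.
Step 4 — Series with R1: Z_total = R1 + (R2 || C) = 761.6 - j112.5 Ω = 769.9∠-8.4° Ω.
Step 5 — Source phasor: V = 24.4∠90.0° V = 0 + j24.4 V.
Step 6 — Ohm's law: I = V / Z_total = (0 + j24.4) / (761.6 - j112.5) = -0.004632 + j0.03135 A.
Step 7 — Convert to polar: |I| = 0.03169 A, ∠I = 98.4°.

I = 0.03169∠98.4° A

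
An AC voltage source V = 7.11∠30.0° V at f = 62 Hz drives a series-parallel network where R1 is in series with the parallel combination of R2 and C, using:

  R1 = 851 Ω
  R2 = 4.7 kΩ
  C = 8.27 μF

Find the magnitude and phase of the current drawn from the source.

Step 1 — Angular frequency: ω = 2π·f = 2π·62 = 389.6 rad/s.
Step 2 — Component impedances:
  R1: Z = R = 851 Ω
  R2: Z = R = 4700 Ω
  C: Z = 1/(jωC) = -j/(ω·C) = 0 - j310.4 Ω
Step 3 — Parallel branch: R2 || C = 1/(1/R2 + 1/C) = 20.41 - j309.1 Ω.
Step 4 — Series with R1: Z_total = R1 + (R2 || C) = 871.4 - j309.1 Ω = 924.6∠-19.5° Ω.
Step 5 — Source phasor: V = 7.11∠30.0° V = 6.157 + j3.555 V.
Step 6 — Ohm's law: I = V / Z_total = (6.157 + j3.555) / (871.4 - j309.1) = 0.004991 + j0.00585 A.
Step 7 — Convert to polar: |I| = 0.00769 A, ∠I = 49.5°.

I = 0.00769∠49.5° A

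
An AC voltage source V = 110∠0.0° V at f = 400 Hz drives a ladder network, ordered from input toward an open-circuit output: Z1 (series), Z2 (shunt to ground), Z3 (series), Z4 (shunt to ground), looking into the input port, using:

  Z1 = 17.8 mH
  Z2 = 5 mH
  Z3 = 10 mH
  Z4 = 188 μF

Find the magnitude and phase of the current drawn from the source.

Step 1 — Angular frequency: ω = 2π·f = 2π·400 = 2513 rad/s.
Step 2 — Component impedances:
  Z1: Z = jωL = j·2513·0.0178 = 0 + j44.74 Ω
  Z2: Z = jωL = j·2513·0.005 = 0 + j12.57 Ω
  Z3: Z = jωL = j·2513·0.01 = 0 + j25.13 Ω
  Z4: Z = 1/(jωC) = -j/(ω·C) = 0 - j2.116 Ω
Step 3 — Ladder network (open output): work backward from the far end, alternating series and parallel combinations. Z_in = 0 + j52.86 Ω = 52.86∠90.0° Ω.
Step 4 — Source phasor: V = 110∠0.0° V = 110 V.
Step 5 — Ohm's law: I = V / Z_total = (110) / (0 + j52.86) = 0 - j2.081 A.
Step 6 — Convert to polar: |I| = 2.081 A, ∠I = -90.0°.

I = 2.081∠-90.0° A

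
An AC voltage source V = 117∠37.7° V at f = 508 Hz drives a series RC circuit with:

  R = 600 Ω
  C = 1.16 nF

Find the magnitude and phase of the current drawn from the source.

Step 1 — Angular frequency: ω = 2π·f = 2π·508 = 3192 rad/s.
Step 2 — Component impedances:
  R: Z = R = 600 Ω
  C: Z = 1/(jωC) = -j/(ω·C) = 0 - j2.701e+05 Ω
Step 3 — Series combination: Z_total = R + C = 600 - j2.701e+05 Ω = 2.701e+05∠-89.9° Ω.
Step 4 — Source phasor: V = 117∠37.7° V = 92.57 + j71.55 V.
Step 5 — Ohm's law: I = V / Z_total = (92.57 + j71.55) / (600 - j2.701e+05) = -0.0002642 + j0.0003433 A.
Step 6 — Convert to polar: |I| = 0.0004332 A, ∠I = 127.6°.

I = 0.0004332∠127.6° A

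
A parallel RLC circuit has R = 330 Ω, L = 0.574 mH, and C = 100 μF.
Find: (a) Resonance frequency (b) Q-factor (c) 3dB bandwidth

Step 1 — Resonance: ω₀ = 1/√(LC) = 1/√(0.000574·0.0001) = 4174 rad/s.
Step 2 — f₀ = ω₀/(2π) = 664.3 Hz.
Step 3 — Parallel Q: Q = R/(ω₀L) = 330/(4174·0.000574) = 137.7.
Step 4 — Bandwidth: Δω = ω₀/Q = 30.3 rad/s; BW = Δω/(2π) = 4.823 Hz.

(a) f₀ = 664.3 Hz  (b) Q = 137.7  (c) BW = 4.823 Hz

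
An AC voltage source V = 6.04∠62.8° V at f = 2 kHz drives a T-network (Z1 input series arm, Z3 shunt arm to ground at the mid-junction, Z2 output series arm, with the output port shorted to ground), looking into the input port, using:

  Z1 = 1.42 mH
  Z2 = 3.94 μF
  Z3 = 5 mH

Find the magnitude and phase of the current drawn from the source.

Step 1 — Angular frequency: ω = 2π·f = 2π·2000 = 1.257e+04 rad/s.
Step 2 — Component impedances:
  Z1: Z = jωL = j·1.257e+04·0.00142 = 0 + j17.84 Ω
  Z2: Z = 1/(jωC) = -j/(ω·C) = 0 - j20.2 Ω
  Z3: Z = jωL = j·1.257e+04·0.005 = 0 + j62.83 Ω
Step 3 — With the output port shorted to ground, the output series arm Z2 runs from the junction to ground; the shunt arm Z3 also runs from the junction to ground. They appear in parallel: Z3 || Z2 = 0 - j29.77 Ω.
Step 4 — Series with input arm Z1: Z_in = Z1 + (Z3 || Z2) = 0 - j11.92 Ω = 11.92∠-90.0° Ω.
Step 5 — Source phasor: V = 6.04∠62.8° V = 2.761 + j5.372 V.
Step 6 — Ohm's law: I = V / Z_total = (2.761 + j5.372) / (0 - j11.92) = -0.4506 + j0.2316 A.
Step 7 — Convert to polar: |I| = 0.5067 A, ∠I = 152.8°.

I = 0.5067∠152.8° A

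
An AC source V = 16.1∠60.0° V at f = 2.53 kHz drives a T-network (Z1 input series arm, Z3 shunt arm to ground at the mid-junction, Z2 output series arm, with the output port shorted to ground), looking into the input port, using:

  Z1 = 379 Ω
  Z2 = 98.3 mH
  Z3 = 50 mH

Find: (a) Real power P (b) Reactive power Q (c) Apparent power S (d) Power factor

Step 1 — Angular frequency: ω = 2π·f = 2π·2530 = 1.59e+04 rad/s.
Step 2 — Component impedances:
  Z1: Z = R = 379 Ω
  Z2: Z = jωL = j·1.59e+04·0.0983 = 0 + j1563 Ω
  Z3: Z = jωL = j·1.59e+04·0.05 = 0 + j794.8 Ω
Step 3 — With the output port shorted to ground, the output series arm Z2 runs from the junction to ground; the shunt arm Z3 also runs from the junction to ground. They appear in parallel: Z3 || Z2 = 0 + j526.8 Ω.
Step 4 — Series with input arm Z1: Z_in = Z1 + (Z3 || Z2) = 379 + j526.8 Ω = 649∠54.3° Ω.
Step 5 — Source phasor: V = 16.1∠60.0° V = 8.05 + j13.94 V.
Step 6 — Current: I = V / Z = 0.02468 + j0.002477 A = 0.02481∠5.7° A.
Step 7 — Complex power: S = V·I* = 0.2332 + j0.3242 VA.
Step 8 — Real power: P = Re(S) = 0.2332 W.
Step 9 — Reactive power: Q = Im(S) = 0.3242 VAR.
Step 10 — Apparent power: |S| = 0.3994 VA.
Step 11 — Power factor: PF = P/|S| = 0.584 (lagging).

(a) P = 0.2332 W  (b) Q = 0.3242 VAR  (c) S = 0.3994 VA  (d) PF = 0.584 (lagging)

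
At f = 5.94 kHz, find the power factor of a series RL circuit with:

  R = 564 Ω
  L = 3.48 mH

Step 1 — Angular frequency: ω = 2π·f = 2π·5940 = 3.732e+04 rad/s.
Step 2 — Component impedances:
  R: Z = R = 564 Ω
  L: Z = jωL = j·3.732e+04·0.00348 = 0 + j129.9 Ω
Step 3 — Series combination: Z_total = R + L = 564 + j129.9 Ω = 578.8∠13.0° Ω.
Step 4 — Power factor: PF = cos(φ) = Re(Z)/|Z| = 564/578.76 = 0.9745.
Step 5 — Type: Im(Z) = 129.9 ⇒ lagging (phase φ = 13.0°).

PF = 0.9745 (lagging, φ = 13.0°)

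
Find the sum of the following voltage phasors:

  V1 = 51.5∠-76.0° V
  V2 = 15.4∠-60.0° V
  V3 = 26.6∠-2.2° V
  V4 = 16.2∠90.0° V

Step 1 — Convert each phasor to rectangular form:
  V1 = 51.5·(cos(-76.0°) + j·sin(-76.0°)) = 12.46 - j49.97 V
  V2 = 15.4·(cos(-60.0°) + j·sin(-60.0°)) = 7.7 - j13.34 V
  V3 = 26.6·(cos(-2.2°) + j·sin(-2.2°)) = 26.58 - j1.021 V
  V4 = 16.2·(cos(90.0°) + j·sin(90.0°)) = 0 + j16.2 V
Step 2 — Sum components: V_total = 46.74 - j48.13 V.
Step 3 — Convert to polar: |V_total| = 67.09 V, ∠V_total = -45.8°.

V_total = 67.09∠-45.8° V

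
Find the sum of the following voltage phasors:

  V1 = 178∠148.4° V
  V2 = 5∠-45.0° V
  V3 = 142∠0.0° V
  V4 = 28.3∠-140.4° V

Step 1 — Convert each phasor to rectangular form:
  V1 = 178·(cos(148.4°) + j·sin(148.4°)) = -151.6 + j93.27 V
  V2 = 5·(cos(-45.0°) + j·sin(-45.0°)) = 3.536 - j3.536 V
  V3 = 142·(cos(0.0°) + j·sin(0.0°)) = 142 V
  V4 = 28.3·(cos(-140.4°) + j·sin(-140.4°)) = -21.81 - j18.04 V
Step 2 — Sum components: V_total = -27.88 + j71.69 V.
Step 3 — Convert to polar: |V_total| = 76.92 V, ∠V_total = 111.2°.

V_total = 76.92∠111.2° V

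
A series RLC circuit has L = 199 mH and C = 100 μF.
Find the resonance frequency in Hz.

Step 1 — Resonance condition Im(Z)=0 gives ω₀ = 1/√(LC).
Step 2 — ω₀ = 1/√(0.199·0.0001) = 224.2 rad/s.
Step 3 — f₀ = ω₀/(2π) = 35.68 Hz.

f₀ = 35.68 Hz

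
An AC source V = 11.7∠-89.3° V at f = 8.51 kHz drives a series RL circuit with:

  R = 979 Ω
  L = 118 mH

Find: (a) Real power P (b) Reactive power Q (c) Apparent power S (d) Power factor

Step 1 — Angular frequency: ω = 2π·f = 2π·8510 = 5.347e+04 rad/s.
Step 2 — Component impedances:
  R: Z = R = 979 Ω
  L: Z = jωL = j·5.347e+04·0.118 = 0 + j6309 Ω
Step 3 — Series combination: Z_total = R + L = 979 + j6309 Ω = 6385∠81.2° Ω.
Step 4 — Source phasor: V = 11.7∠-89.3° V = 0.1429 - j11.7 V.
Step 5 — Current: I = V / Z = -0.001807 - j0.0003031 A = 0.001832∠-170.5° A.
Step 6 — Complex power: S = V·I* = 0.003287 + j0.02119 VA.
Step 7 — Real power: P = Re(S) = 0.003287 W.
Step 8 — Reactive power: Q = Im(S) = 0.02119 VAR.
Step 9 — Apparent power: |S| = 0.02144 VA.
Step 10 — Power factor: PF = P/|S| = 0.1533 (lagging).

(a) P = 0.003287 W  (b) Q = 0.02119 VAR  (c) S = 0.02144 VA  (d) PF = 0.1533 (lagging)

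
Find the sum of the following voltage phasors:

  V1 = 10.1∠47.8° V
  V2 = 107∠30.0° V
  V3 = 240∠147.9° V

Step 1 — Convert each phasor to rectangular form:
  V1 = 10.1·(cos(47.8°) + j·sin(47.8°)) = 6.784 + j7.482 V
  V2 = 107·(cos(30.0°) + j·sin(30.0°)) = 92.66 + j53.5 V
  V3 = 240·(cos(147.9°) + j·sin(147.9°)) = -203.3 + j127.5 V
Step 2 — Sum components: V_total = -103.9 + j188.5 V.
Step 3 — Convert to polar: |V_total| = 215.2 V, ∠V_total = 118.9°.

V_total = 215.2∠118.9° V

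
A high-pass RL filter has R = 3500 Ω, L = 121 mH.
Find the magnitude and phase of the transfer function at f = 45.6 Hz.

Step 1 — Angular frequency: ω = 2π·45.6 = 286.5 rad/s.
Step 2 — Transfer function: H(jω) = jωL/(R + jωL).
Step 3 — Numerator jωL = j·34.67; denominator R + jωL = 3500 + j34.67.
Step 4 — H = 9.81e-05 + j0.009904.
Step 5 — Magnitude: |H| = 0.009905 (-40.1 dB); phase: φ = 89.4°.

|H| = 0.009905 (-40.1 dB), φ = 89.4°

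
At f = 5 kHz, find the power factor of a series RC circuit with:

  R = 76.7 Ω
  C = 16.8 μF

Step 1 — Angular frequency: ω = 2π·f = 2π·5000 = 3.142e+04 rad/s.
Step 2 — Component impedances:
  R: Z = R = 76.7 Ω
  C: Z = 1/(jωC) = -j/(ω·C) = 0 - j1.895 Ω
Step 3 — Series combination: Z_total = R + C = 76.7 - j1.895 Ω = 76.72∠-1.4° Ω.
Step 4 — Power factor: PF = cos(φ) = Re(Z)/|Z| = 76.7/76.72 = 0.9997.
Step 5 — Type: Im(Z) = -1.895 ⇒ leading (phase φ = -1.4°).

PF = 0.9997 (leading, φ = -1.4°)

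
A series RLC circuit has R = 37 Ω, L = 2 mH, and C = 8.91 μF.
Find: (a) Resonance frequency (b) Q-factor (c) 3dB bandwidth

Step 1 — Resonance: ω₀ = 1/√(LC) = 1/√(0.002·8.91e-06) = 7491 rad/s.
Step 2 — f₀ = ω₀/(2π) = 1192 Hz.
Step 3 — Series Q: Q = ω₀L/R = 7491·0.002/37 = 0.4049.
Step 4 — Bandwidth: Δω = ω₀/Q = 1.85e+04 rad/s; BW = Δω/(2π) = 2944 Hz.

(a) f₀ = 1192 Hz  (b) Q = 0.4049  (c) BW = 2944 Hz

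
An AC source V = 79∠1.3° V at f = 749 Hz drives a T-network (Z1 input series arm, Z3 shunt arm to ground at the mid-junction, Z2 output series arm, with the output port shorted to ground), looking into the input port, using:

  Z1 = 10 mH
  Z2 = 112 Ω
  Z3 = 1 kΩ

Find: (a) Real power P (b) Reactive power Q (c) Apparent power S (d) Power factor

Step 1 — Angular frequency: ω = 2π·f = 2π·749 = 4706 rad/s.
Step 2 — Component impedances:
  Z1: Z = jωL = j·4706·0.01 = 0 + j47.06 Ω
  Z2: Z = R = 112 Ω
  Z3: Z = R = 1000 Ω
Step 3 — With the output port shorted to ground, the output series arm Z2 runs from the junction to ground; the shunt arm Z3 also runs from the junction to ground. They appear in parallel: Z3 || Z2 = 100.7 Ω.
Step 4 — Series with input arm Z1: Z_in = Z1 + (Z3 || Z2) = 100.7 + j47.06 Ω = 111.2∠25.0° Ω.
Step 5 — Source phasor: V = 79∠1.3° V = 78.98 + j1.792 V.
Step 6 — Current: I = V / Z = 0.6505 - j0.2861 A = 0.7106∠-23.7° A.
Step 7 — Complex power: S = V·I* = 50.86 + j23.76 VA.
Step 8 — Real power: P = Re(S) = 50.86 W.
Step 9 — Reactive power: Q = Im(S) = 23.76 VAR.
Step 10 — Apparent power: |S| = 56.14 VA.
Step 11 — Power factor: PF = P/|S| = 0.906 (lagging).

(a) P = 50.86 W  (b) Q = 23.76 VAR  (c) S = 56.14 VA  (d) PF = 0.906 (lagging)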